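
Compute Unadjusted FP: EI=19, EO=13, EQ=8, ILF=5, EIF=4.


UFP = EI*4 + EO*5 + EQ*4 + ILF*10 + EIF*7
UFP = 19*4 + 13*5 + 8*4 + 5*10 + 4*7
UFP = 76 + 65 + 32 + 50 + 28
UFP = 251

251


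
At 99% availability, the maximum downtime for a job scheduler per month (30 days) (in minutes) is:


Formula: allowed downtime = period * (100 - SLA) / 100
Period (month (30 days)) = 43200 minutes
Unavailability fraction = (100 - 99.0) / 100
Allowed downtime = 43200 * (100 - 99.0) / 100
Allowed downtime = 432.0 minutes

432.0 minutes


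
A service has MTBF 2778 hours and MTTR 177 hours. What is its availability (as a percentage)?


Availability = MTBF / (MTBF + MTTR)
Availability = 2778 / (2778 + 177)
Availability = 2778 / 2955
Availability = 94.0102%

94.0102%


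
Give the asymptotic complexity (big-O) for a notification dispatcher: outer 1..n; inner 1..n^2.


Reasoning: n times n^2
Complexity: O(n^3)

O(n^3)


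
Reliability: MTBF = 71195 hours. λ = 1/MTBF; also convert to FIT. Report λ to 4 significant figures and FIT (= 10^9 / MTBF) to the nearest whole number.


Formula: λ = 1 / MTBF; FIT = λ × 1e9 = 1e9 / MTBF
λ = 1 / 71195 ≈ 1.405e-05 failures/hour
FIT = 1e9 / 71195 ≈ 14046 failures per 1e9 hours (nearest whole number)

λ = 1.405e-05 /h, FIT = 14046


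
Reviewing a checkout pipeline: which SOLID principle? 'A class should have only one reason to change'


This describes the Single Responsibility Principle (SRP)

Single Responsibility Principle (SRP)


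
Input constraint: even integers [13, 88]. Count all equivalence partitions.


Constraint: even integers in [13, 88]
Class 1: x < 13 — out-of-range invalid
Class 2: x in [13,88] but odd — wrong type invalid
Class 3: x in [13,88] and even — valid
Class 4: x > 88 — out-of-range invalid
Total equivalence classes: 4

4 equivalence classes


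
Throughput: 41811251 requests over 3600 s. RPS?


Formula: throughput = requests / seconds
throughput = 41811251 / 3600
throughput = 11614.24 requests/second

11614.24 requests/second


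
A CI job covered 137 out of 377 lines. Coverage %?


Coverage = covered / total * 100
Coverage = 137 / 377 * 100
Coverage = 36.34%

36.34%


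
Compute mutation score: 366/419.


Mutation score = killed / total * 100
Mutation score = 366 / 419 * 100
Mutation score = 87.35%

87.35%


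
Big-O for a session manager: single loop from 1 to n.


Reasoning: one pass through n items
Complexity: O(n)

O(n)


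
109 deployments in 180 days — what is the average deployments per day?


Formula: deployments per day = releases / days
= 109 / 180
= 0.606 deploys/day
(equivalently, 4.24 deploys/week)

0.606 deploys/day


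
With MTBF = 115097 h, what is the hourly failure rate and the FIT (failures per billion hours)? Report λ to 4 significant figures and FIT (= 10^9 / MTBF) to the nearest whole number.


Formula: λ = 1 / MTBF; FIT = λ × 1e9 = 1e9 / MTBF
λ = 1 / 115097 ≈ 8.688e-06 failures/hour
FIT = 1e9 / 115097 ≈ 8688 failures per 1e9 hours (nearest whole number)

λ = 8.688e-06 /h, FIT = 8688


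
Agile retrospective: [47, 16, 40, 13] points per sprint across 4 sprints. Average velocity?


Formula: Avg velocity = Total points / Number of sprints
Points: [47, 16, 40, 13]
Sum = 47 + 16 + 40 + 13 = 116
Avg velocity = 116 / 4 = 29.0 points/sprint

29.0 points/sprint


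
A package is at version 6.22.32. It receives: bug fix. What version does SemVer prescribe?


Current: 6.22.32
Change category: 'bug fix' → patch bump
SemVer rule: patch bump → increment PATCH (MAJOR and MINOR unchanged)
New: 6.22.33

6.22.33


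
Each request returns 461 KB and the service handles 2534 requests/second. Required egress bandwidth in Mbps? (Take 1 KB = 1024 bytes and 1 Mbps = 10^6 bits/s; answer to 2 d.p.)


Formula: Mbps = payload_bytes * RPS * 8 / 1e6
Payload per request = 461 KB = 461 * 1024 = 472064 bytes
Total bytes/sec = 472064 * 2534 = 1196210176
Total bits/sec = 1196210176 * 8 = 9569681408
Mbps = 9569681408 / 1e6 = 9569.68

9569.68 Mbps


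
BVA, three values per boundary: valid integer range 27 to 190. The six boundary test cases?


Range: [27, 190]
Boundaries: just below min, min, min+1, max-1, max, just above max
Values: [26, 27, 28, 189, 190, 191]

[26, 27, 28, 189, 190, 191]


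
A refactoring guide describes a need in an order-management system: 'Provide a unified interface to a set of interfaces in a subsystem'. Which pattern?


This matches the Facade pattern

Facade


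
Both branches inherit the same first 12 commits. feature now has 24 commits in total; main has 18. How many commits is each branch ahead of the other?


Common ancestor: commit #12
feature commits after divergence: 24 - 12 = 12
main commits after divergence: 18 - 12 = 6
feature is 12 commits ahead of main
main is 6 commits ahead of feature

feature ahead: 12, main ahead: 6


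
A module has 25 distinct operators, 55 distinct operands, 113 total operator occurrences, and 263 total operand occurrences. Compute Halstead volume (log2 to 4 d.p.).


Formula: V = N * log2(η), where N = N1 + N2 and η = η1 + η2
η = 25 + 55 = 80
N = 113 + 263 = 376
log2(80) ≈ 6.3219
V = 376 * 6.3219 = 2377.03

2377.03


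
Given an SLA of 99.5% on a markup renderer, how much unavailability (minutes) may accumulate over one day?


Formula: allowed downtime = period * (100 - SLA) / 100
Period (day) = 1440 minutes
Unavailability fraction = (100 - 99.5) / 100
Allowed downtime = 1440 * (100 - 99.5) / 100
Allowed downtime = 7.2 minutes

7.2 minutes


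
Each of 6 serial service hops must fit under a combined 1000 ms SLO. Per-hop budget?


Formula: per_stage = total_budget / stages
per_stage = 1000 / 6
per_stage = 166.67 ms

166.67 ms


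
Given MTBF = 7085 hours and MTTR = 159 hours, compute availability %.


Availability = MTBF / (MTBF + MTTR)
Availability = 7085 / (7085 + 159)
Availability = 7085 / 7244
Availability = 97.8051%

97.8051%


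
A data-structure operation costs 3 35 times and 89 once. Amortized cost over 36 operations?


Formula: Amortized cost = Total cost / Operations
Total cost = (35 * 3) + (1 * 89)
Total cost = 105 + 89 = 194
Amortized = 194 / 36 = 5.3889

5.3889


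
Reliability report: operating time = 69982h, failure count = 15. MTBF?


Formula: MTBF = Total operating time / Number of failures
MTBF = 69982 / 15
MTBF = 4665.47 hours

4665.47 hours


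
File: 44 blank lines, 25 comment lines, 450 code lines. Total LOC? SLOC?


Total LOC = blank + comment + code
Total LOC = 44 + 25 + 450 = 519
SLOC (source only) = code = 450

Total LOC: 519, SLOC: 450


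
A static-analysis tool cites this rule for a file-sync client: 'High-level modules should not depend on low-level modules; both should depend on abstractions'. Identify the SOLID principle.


This describes the Dependency Inversion Principle (DIP)

Dependency Inversion Principle (DIP)


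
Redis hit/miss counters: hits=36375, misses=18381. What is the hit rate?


Formula: hit rate = hits / (hits + misses) * 100
hit rate = 36375 / (36375 + 18381) * 100
hit rate = 36375 / 54756 * 100
hit rate = 66.43%

66.43%


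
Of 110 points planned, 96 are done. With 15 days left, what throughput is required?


Formula: Required rate = Remaining points / Days left
Remaining = 110 - 96 = 14 points
Required rate = 14 / 15 = 0.93 points/day

0.93 points/day


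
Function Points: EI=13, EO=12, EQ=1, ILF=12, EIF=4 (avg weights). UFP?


UFP = EI*4 + EO*5 + EQ*4 + ILF*10 + EIF*7
UFP = 13*4 + 12*5 + 1*4 + 12*10 + 4*7
UFP = 52 + 60 + 4 + 120 + 28
UFP = 264

264


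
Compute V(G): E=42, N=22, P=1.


Formula: V(G) = E - N + 2P
V(G) = 42 - 22 + 2*1
V(G) = 20 + 2
V(G) = 22

22


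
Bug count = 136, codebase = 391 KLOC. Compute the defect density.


Defect density = defects / KLOC
Defect density = 136 / 391
Defect density = 0.348 defects/KLOC

0.348 defects/KLOC


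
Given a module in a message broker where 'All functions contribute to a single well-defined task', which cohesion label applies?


Reasoning: Best: single purpose
Type: Functional cohesion

Functional cohesion


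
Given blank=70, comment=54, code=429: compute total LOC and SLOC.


Total LOC = blank + comment + code
Total LOC = 70 + 54 + 429 = 553
SLOC (source only) = code = 429

Total LOC: 553, SLOC: 429


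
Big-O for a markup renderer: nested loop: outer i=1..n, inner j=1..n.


Reasoning: n iterations times n iterations
Complexity: O(n^2)

O(n^2)


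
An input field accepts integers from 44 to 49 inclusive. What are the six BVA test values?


Range: [44, 49]
Boundaries: just below min, min, min+1, max-1, max, just above max
Values: [43, 44, 45, 48, 49, 50]

[43, 44, 45, 48, 49, 50]


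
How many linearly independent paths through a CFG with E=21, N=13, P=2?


Formula: V(G) = E - N + 2P
V(G) = 21 - 13 + 2*2
V(G) = 8 + 4
V(G) = 12

12


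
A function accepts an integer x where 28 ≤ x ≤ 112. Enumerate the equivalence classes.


Valid range: [28, 112]
Class 1: x < 28 — invalid
Class 2: 28 ≤ x ≤ 112 — valid
Class 3: x > 112 — invalid
Total equivalence classes: 3

3 equivalence classes


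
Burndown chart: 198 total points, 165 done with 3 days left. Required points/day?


Formula: Required rate = Remaining points / Days left
Remaining = 198 - 165 = 33 points
Required rate = 33 / 3 = 11.0 points/day

11.0 points/day


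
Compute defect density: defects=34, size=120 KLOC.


Defect density = defects / KLOC
Defect density = 34 / 120
Defect density = 0.283 defects/KLOC

0.283 defects/KLOC


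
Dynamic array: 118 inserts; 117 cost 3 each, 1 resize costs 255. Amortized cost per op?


Formula: Amortized cost = Total cost / Operations
Total cost = (117 * 3) + (1 * 255)
Total cost = 351 + 255 = 606
Amortized = 606 / 118 = 5.1356

5.1356


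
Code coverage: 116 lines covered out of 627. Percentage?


Coverage = covered / total * 100
Coverage = 116 / 627 * 100
Coverage = 18.5%

18.5%


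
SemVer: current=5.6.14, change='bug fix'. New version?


Current: 5.6.14
Change category: 'bug fix' → patch bump
SemVer rule: patch bump → increment PATCH (MAJOR and MINOR unchanged)
New: 5.6.15

5.6.15


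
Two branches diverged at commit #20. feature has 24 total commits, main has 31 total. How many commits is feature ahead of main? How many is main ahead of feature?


Common ancestor: commit #20
feature commits after divergence: 24 - 20 = 4
main commits after divergence: 31 - 20 = 11
feature is 4 commits ahead of main
main is 11 commits ahead of feature

feature ahead: 4, main ahead: 11


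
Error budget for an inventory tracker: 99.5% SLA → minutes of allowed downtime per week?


Formula: allowed downtime = period * (100 - SLA) / 100
Period (week) = 10080 minutes
Unavailability fraction = (100 - 99.5) / 100
Allowed downtime = 10080 * (100 - 99.5) / 100
Allowed downtime = 50.4 minutes

50.4 minutes


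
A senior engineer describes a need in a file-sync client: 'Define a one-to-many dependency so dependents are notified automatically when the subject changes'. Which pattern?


This matches the Observer pattern

Observer


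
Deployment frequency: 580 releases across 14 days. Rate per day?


Formula: deployments per day = releases / days
= 580 / 14
= 41.429 deploys/day
(equivalently, 290.0 deploys/week)

41.429 deploys/day


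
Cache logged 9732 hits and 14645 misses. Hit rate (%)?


Formula: hit rate = hits / (hits + misses) * 100
hit rate = 9732 / (9732 + 14645) * 100
hit rate = 9732 / 24377 * 100
hit rate = 39.92%

39.92%


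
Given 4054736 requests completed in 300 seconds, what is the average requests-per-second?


Formula: throughput = requests / seconds
throughput = 4054736 / 300
throughput = 13515.79 requests/second

13515.79 requests/second


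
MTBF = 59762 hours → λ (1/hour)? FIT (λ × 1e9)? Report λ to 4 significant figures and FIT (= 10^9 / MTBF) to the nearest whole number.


Formula: λ = 1 / MTBF; FIT = λ × 1e9 = 1e9 / MTBF
λ = 1 / 59762 ≈ 1.673e-05 failures/hour
FIT = 1e9 / 59762 ≈ 16733 failures per 1e9 hours (nearest whole number)

λ = 1.673e-05 /h, FIT = 16733


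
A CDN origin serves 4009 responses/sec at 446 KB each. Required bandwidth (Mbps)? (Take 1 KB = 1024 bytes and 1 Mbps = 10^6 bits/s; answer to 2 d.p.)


Formula: Mbps = payload_bytes * RPS * 8 / 1e6
Payload per request = 446 KB = 446 * 1024 = 456704 bytes
Total bytes/sec = 456704 * 4009 = 1830926336
Total bits/sec = 1830926336 * 8 = 14647410688
Mbps = 14647410688 / 1e6 = 14647.41

14647.41 Mbps


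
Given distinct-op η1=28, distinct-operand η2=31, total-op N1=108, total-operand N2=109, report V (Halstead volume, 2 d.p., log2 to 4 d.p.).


Formula: V = N * log2(η), where N = N1 + N2 and η = η1 + η2
η = 28 + 31 = 59
N = 108 + 109 = 217
log2(59) ≈ 5.8826
V = 217 * 5.8826 = 1276.52

1276.52


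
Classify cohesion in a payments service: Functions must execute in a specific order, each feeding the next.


Reasoning: Output of one is input to next
Type: Sequential cohesion

Sequential cohesion


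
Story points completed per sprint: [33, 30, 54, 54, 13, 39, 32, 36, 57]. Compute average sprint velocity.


Formula: Avg velocity = Total points / Number of sprints
Points: [33, 30, 54, 54, 13, 39, 32, 36, 57]
Sum = 33 + 30 + 54 + 54 + 13 + 39 + 32 + 36 + 57 = 348
Avg velocity = 348 / 9 = 38.67 points/sprint

38.67 points/sprint


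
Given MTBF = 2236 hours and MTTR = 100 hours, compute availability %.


Availability = MTBF / (MTBF + MTTR)
Availability = 2236 / (2236 + 100)
Availability = 2236 / 2336
Availability = 95.7192%

95.7192%


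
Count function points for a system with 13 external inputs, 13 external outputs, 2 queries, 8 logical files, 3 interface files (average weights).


UFP = EI*4 + EO*5 + EQ*4 + ILF*10 + EIF*7
UFP = 13*4 + 13*5 + 2*4 + 8*10 + 3*7
UFP = 52 + 65 + 8 + 80 + 21
UFP = 226

226


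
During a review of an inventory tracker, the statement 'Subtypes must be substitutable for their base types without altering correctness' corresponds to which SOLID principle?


This describes the Liskov Substitution Principle (LSP)

Liskov Substitution Principle (LSP)


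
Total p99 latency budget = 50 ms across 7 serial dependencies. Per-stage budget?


Formula: per_stage = total_budget / stages
per_stage = 50 / 7
per_stage = 7.14 ms

7.14 ms


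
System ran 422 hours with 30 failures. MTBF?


Formula: MTBF = Total operating time / Number of failures
MTBF = 422 / 30
MTBF = 14.07 hours

14.07 hours


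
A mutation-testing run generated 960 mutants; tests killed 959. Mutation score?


Mutation score = killed / total * 100
Mutation score = 959 / 960 * 100
Mutation score = 99.9%

99.9%


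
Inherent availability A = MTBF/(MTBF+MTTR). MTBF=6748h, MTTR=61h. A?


Availability = MTBF / (MTBF + MTTR)
Availability = 6748 / (6748 + 61)
Availability = 6748 / 6809
Availability = 99.1041%

99.1041%


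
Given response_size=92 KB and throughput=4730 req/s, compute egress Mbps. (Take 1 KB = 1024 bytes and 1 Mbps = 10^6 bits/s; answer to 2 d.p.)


Formula: Mbps = payload_bytes * RPS * 8 / 1e6
Payload per request = 92 KB = 92 * 1024 = 94208 bytes
Total bytes/sec = 94208 * 4730 = 445603840
Total bits/sec = 445603840 * 8 = 3564830720
Mbps = 3564830720 / 1e6 = 3564.83

3564.83 Mbps


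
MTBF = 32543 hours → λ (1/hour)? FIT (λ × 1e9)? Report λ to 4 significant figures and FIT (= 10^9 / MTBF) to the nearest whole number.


Formula: λ = 1 / MTBF; FIT = λ × 1e9 = 1e9 / MTBF
λ = 1 / 32543 ≈ 3.073e-05 failures/hour
FIT = 1e9 / 32543 ≈ 30729 failures per 1e9 hours (nearest whole number)

λ = 3.073e-05 /h, FIT = 30729


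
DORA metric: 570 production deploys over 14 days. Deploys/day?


Formula: deployments per day = releases / days
= 570 / 14
= 40.714 deploys/day
(equivalently, 285.0 deploys/week)

40.714 deploys/day


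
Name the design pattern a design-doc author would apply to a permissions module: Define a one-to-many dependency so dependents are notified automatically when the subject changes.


This matches the Observer pattern

Observer


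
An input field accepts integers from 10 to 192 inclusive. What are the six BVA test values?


Range: [10, 192]
Boundaries: just below min, min, min+1, max-1, max, just above max
Values: [9, 10, 11, 191, 192, 193]

[9, 10, 11, 191, 192, 193]


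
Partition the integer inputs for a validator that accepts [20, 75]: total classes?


Valid range: [20, 75]
Class 1: x < 20 — invalid
Class 2: 20 ≤ x ≤ 75 — valid
Class 3: x > 75 — invalid
Total equivalence classes: 3

3 equivalence classes


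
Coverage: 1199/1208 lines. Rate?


Coverage = covered / total * 100
Coverage = 1199 / 1208 * 100
Coverage = 99.25%

99.25%


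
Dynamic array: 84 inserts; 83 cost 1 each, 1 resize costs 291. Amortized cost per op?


Formula: Amortized cost = Total cost / Operations
Total cost = (83 * 1) + (1 * 291)
Total cost = 83 + 291 = 374
Amortized = 374 / 84 = 4.4524

4.4524


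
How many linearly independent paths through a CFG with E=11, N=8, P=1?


Formula: V(G) = E - N + 2P
V(G) = 11 - 8 + 2*1
V(G) = 3 + 2
V(G) = 5

5


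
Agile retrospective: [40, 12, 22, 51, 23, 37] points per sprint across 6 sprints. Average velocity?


Formula: Avg velocity = Total points / Number of sprints
Points: [40, 12, 22, 51, 23, 37]
Sum = 40 + 12 + 22 + 51 + 23 + 37 = 185
Avg velocity = 185 / 6 = 30.83 points/sprint

30.83 points/sprint


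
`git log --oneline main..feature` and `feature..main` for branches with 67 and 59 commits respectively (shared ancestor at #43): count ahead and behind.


Common ancestor: commit #43
feature commits after divergence: 67 - 43 = 24
main commits after divergence: 59 - 43 = 16
feature is 24 commits ahead of main
main is 16 commits ahead of feature

feature ahead: 24, main ahead: 16


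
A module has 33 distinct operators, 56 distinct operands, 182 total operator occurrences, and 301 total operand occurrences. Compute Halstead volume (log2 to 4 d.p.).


Formula: V = N * log2(η), where N = N1 + N2 and η = η1 + η2
η = 33 + 56 = 89
N = 182 + 301 = 483
log2(89) ≈ 6.4757
V = 483 * 6.4757 = 3127.76

3127.76


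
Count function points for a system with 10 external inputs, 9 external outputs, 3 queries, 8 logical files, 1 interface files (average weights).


UFP = EI*4 + EO*5 + EQ*4 + ILF*10 + EIF*7
UFP = 10*4 + 9*5 + 3*4 + 8*10 + 1*7
UFP = 40 + 45 + 12 + 80 + 7
UFP = 184

184


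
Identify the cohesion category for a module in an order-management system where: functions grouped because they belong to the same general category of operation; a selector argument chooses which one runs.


Reasoning: Grouped by category of activity, not by data or sequence
Type: Logical cohesion

Logical cohesion


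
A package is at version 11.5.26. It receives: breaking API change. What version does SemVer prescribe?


Current: 11.5.26
Change category: 'breaking API change' → major bump
SemVer rule: major bump → increment MAJOR, reset MINOR and PATCH to 0
New: 12.0.0

12.0.0


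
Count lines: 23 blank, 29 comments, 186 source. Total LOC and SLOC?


Total LOC = blank + comment + code
Total LOC = 23 + 29 + 186 = 238
SLOC (source only) = code = 186

Total LOC: 238, SLOC: 186


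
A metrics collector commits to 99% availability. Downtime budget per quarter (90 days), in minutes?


Formula: allowed downtime = period * (100 - SLA) / 100
Period (quarter (90 days)) = 129600 minutes
Unavailability fraction = (100 - 99.0) / 100
Allowed downtime = 129600 * (100 - 99.0) / 100
Allowed downtime = 1296.0 minutes

1296.0 minutes


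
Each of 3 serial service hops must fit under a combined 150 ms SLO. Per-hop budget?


Formula: per_stage = total_budget / stages
per_stage = 150 / 3
per_stage = 50.0 ms

50.0 ms


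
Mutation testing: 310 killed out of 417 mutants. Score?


Mutation score = killed / total * 100
Mutation score = 310 / 417 * 100
Mutation score = 74.34%

74.34%


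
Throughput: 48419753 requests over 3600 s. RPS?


Formula: throughput = requests / seconds
throughput = 48419753 / 3600
throughput = 13449.93 requests/second

13449.93 requests/second


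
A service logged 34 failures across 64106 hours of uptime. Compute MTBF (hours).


Formula: MTBF = Total operating time / Number of failures
MTBF = 64106 / 34
MTBF = 1885.47 hours

1885.47 hours


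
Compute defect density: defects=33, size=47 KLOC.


Defect density = defects / KLOC
Defect density = 33 / 47
Defect density = 0.702 defects/KLOC

0.702 defects/KLOC


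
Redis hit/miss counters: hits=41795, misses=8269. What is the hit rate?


Formula: hit rate = hits / (hits + misses) * 100
hit rate = 41795 / (41795 + 8269) * 100
hit rate = 41795 / 50064 * 100
hit rate = 83.48%

83.48%


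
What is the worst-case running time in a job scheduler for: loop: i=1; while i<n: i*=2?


Reasoning: i doubles each step so iterations are log2(n)
Complexity: O(log n)

O(log n)


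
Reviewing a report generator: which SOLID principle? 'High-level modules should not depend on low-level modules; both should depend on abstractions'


This describes the Dependency Inversion Principle (DIP)

Dependency Inversion Principle (DIP)


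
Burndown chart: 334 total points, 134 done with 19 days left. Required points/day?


Formula: Required rate = Remaining points / Days left
Remaining = 334 - 134 = 200 points
Required rate = 200 / 19 = 10.53 points/day

10.53 points/day


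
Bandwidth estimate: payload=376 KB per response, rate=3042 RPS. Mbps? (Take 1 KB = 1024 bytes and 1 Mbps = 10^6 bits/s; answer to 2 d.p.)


Formula: Mbps = payload_bytes * RPS * 8 / 1e6
Payload per request = 376 KB = 376 * 1024 = 385024 bytes
Total bytes/sec = 385024 * 3042 = 1171243008
Total bits/sec = 1171243008 * 8 = 9369944064
Mbps = 9369944064 / 1e6 = 9369.94

9369.94 Mbps


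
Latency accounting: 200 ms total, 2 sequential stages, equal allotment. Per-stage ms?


Formula: per_stage = total_budget / stages
per_stage = 200 / 2
per_stage = 100.0 ms

100.0 ms


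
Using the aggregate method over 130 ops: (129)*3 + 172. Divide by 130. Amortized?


Formula: Amortized cost = Total cost / Operations
Total cost = (129 * 3) + (1 * 172)
Total cost = 387 + 172 = 559
Amortized = 559 / 130 = 4.3

4.3


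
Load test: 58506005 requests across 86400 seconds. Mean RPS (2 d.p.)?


Formula: throughput = requests / seconds
throughput = 58506005 / 86400
throughput = 677.15 requests/second

677.15 requests/second


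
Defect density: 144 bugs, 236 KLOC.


Defect density = defects / KLOC
Defect density = 144 / 236
Defect density = 0.61 defects/KLOC

0.61 defects/KLOC


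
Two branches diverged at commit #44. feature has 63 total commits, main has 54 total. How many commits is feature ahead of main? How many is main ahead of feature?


Common ancestor: commit #44
feature commits after divergence: 63 - 44 = 19
main commits after divergence: 54 - 44 = 10
feature is 19 commits ahead of main
main is 10 commits ahead of feature

feature ahead: 19, main ahead: 10


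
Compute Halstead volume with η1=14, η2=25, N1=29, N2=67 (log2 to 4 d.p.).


Formula: V = N * log2(η), where N = N1 + N2 and η = η1 + η2
η = 14 + 25 = 39
N = 29 + 67 = 96
log2(39) ≈ 5.2854
V = 96 * 5.2854 = 507.40

507.40


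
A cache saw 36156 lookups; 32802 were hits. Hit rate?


Formula: hit rate = hits / (hits + misses) * 100
hit rate = 32802 / (32802 + 3354) * 100
hit rate = 32802 / 36156 * 100
hit rate = 90.72%

90.72%


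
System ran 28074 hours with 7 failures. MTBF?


Formula: MTBF = Total operating time / Number of failures
MTBF = 28074 / 7
MTBF = 4010.57 hours

4010.57 hours


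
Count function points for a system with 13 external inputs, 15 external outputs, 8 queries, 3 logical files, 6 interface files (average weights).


UFP = EI*4 + EO*5 + EQ*4 + ILF*10 + EIF*7
UFP = 13*4 + 15*5 + 8*4 + 3*10 + 6*7
UFP = 52 + 75 + 32 + 30 + 42
UFP = 231

231


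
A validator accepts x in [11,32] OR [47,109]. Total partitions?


Valid ranges: [11,32] and [47,109]
Class 1: x < 11 — invalid
Class 2: 11 ≤ x ≤ 32 — valid
Class 3: 32 < x < 47 — invalid (gap between ranges)
Class 4: 47 ≤ x ≤ 109 — valid
Class 5: x > 109 — invalid
Total equivalence classes: 5

5 equivalence classes


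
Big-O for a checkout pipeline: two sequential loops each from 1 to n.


Reasoning: sequential dominates: O(n) + O(n) = O(n)
Complexity: O(n)

O(n)


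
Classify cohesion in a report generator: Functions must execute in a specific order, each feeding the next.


Reasoning: Output of one is input to next
Type: Sequential cohesion

Sequential cohesion


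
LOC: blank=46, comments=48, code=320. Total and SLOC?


Total LOC = blank + comment + code
Total LOC = 46 + 48 + 320 = 414
SLOC (source only) = code = 320

Total LOC: 414, SLOC: 320


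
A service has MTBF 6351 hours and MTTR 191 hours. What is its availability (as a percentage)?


Availability = MTBF / (MTBF + MTTR)
Availability = 6351 / (6351 + 191)
Availability = 6351 / 6542
Availability = 97.0804%

97.0804%


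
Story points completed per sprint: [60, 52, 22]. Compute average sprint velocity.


Formula: Avg velocity = Total points / Number of sprints
Points: [60, 52, 22]
Sum = 60 + 52 + 22 = 134
Avg velocity = 134 / 3 = 44.67 points/sprint

44.67 points/sprint


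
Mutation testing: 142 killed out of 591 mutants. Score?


Mutation score = killed / total * 100
Mutation score = 142 / 591 * 100
Mutation score = 24.03%

24.03%


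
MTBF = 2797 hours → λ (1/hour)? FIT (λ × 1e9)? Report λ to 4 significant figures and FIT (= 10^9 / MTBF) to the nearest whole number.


Formula: λ = 1 / MTBF; FIT = λ × 1e9 = 1e9 / MTBF
λ = 1 / 2797 ≈ 3.575e-04 failures/hour
FIT = 1e9 / 2797 ≈ 357526 failures per 1e9 hours (nearest whole number)

λ = 3.575e-04 /h, FIT = 357526


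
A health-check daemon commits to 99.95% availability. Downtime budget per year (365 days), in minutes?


Formula: allowed downtime = period * (100 - SLA) / 100
Period (year (365 days)) = 525600 minutes
Unavailability fraction = (100 - 99.95) / 100
Allowed downtime = 525600 * (100 - 99.95) / 100
Allowed downtime = 262.8 minutes

262.8 minutes


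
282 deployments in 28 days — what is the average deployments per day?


Formula: deployments per day = releases / days
= 282 / 28
= 10.071 deploys/day
(equivalently, 70.5 deploys/week)

10.071 deploys/day


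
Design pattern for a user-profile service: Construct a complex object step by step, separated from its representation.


This matches the Builder pattern

Builder


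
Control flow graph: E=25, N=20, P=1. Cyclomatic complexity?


Formula: V(G) = E - N + 2P
V(G) = 25 - 20 + 2*1
V(G) = 5 + 2
V(G) = 7

7


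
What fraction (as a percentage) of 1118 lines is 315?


Coverage = covered / total * 100
Coverage = 315 / 1118 * 100
Coverage = 28.18%

28.18%


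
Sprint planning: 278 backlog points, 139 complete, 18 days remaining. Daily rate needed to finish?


Formula: Required rate = Remaining points / Days left
Remaining = 278 - 139 = 139 points
Required rate = 139 / 18 = 7.72 points/day

7.72 points/day


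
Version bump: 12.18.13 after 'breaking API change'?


Current: 12.18.13
Change category: 'breaking API change' → major bump
SemVer rule: major bump → increment MAJOR, reset MINOR and PATCH to 0
New: 13.0.0

13.0.0


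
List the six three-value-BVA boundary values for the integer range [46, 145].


Range: [46, 145]
Boundaries: just below min, min, min+1, max-1, max, just above max
Values: [45, 46, 47, 144, 145, 146]

[45, 46, 47, 144, 145, 146]


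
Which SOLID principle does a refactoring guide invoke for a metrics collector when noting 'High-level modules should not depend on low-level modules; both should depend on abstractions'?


This describes the Dependency Inversion Principle (DIP)

Dependency Inversion Principle (DIP)


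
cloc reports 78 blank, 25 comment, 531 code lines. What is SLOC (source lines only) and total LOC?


Total LOC = blank + comment + code
Total LOC = 78 + 25 + 531 = 634
SLOC (source only) = code = 531

Total LOC: 634, SLOC: 531


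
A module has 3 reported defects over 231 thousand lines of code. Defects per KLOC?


Defect density = defects / KLOC
Defect density = 3 / 231
Defect density = 0.013 defects/KLOC

0.013 defects/KLOC


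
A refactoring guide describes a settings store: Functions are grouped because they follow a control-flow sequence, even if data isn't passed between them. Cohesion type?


Reasoning: Grouped by order of execution within a routine, not by data flow
Type: Procedural cohesion

Procedural cohesion


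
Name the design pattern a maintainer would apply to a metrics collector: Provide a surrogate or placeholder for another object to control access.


This matches the Proxy pattern

Proxy


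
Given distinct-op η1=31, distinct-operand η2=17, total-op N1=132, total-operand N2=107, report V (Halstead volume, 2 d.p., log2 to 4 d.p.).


Formula: V = N * log2(η), where N = N1 + N2 and η = η1 + η2
η = 31 + 17 = 48
N = 132 + 107 = 239
log2(48) ≈ 5.5850
V = 239 * 5.5850 = 1334.82

1334.82


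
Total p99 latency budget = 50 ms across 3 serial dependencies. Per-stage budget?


Formula: per_stage = total_budget / stages
per_stage = 50 / 3
per_stage = 16.67 ms

16.67 ms


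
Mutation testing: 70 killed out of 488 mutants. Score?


Mutation score = killed / total * 100
Mutation score = 70 / 488 * 100
Mutation score = 14.34%

14.34%


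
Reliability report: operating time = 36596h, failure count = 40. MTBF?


Formula: MTBF = Total operating time / Number of failures
MTBF = 36596 / 40
MTBF = 914.9 hours

914.9 hours


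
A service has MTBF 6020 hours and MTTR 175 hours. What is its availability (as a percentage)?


Availability = MTBF / (MTBF + MTTR)
Availability = 6020 / (6020 + 175)
Availability = 6020 / 6195
Availability = 97.1751%

97.1751%


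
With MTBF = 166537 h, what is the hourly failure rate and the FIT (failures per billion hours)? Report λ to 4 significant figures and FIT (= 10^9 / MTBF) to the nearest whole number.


Formula: λ = 1 / MTBF; FIT = λ × 1e9 = 1e9 / MTBF
λ = 1 / 166537 ≈ 6.005e-06 failures/hour
FIT = 1e9 / 166537 ≈ 6005 failures per 1e9 hours (nearest whole number)

λ = 6.005e-06 /h, FIT = 6005


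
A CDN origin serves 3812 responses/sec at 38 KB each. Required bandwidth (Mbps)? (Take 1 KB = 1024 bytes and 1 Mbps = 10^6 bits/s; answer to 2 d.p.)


Formula: Mbps = payload_bytes * RPS * 8 / 1e6
Payload per request = 38 KB = 38 * 1024 = 38912 bytes
Total bytes/sec = 38912 * 3812 = 148332544
Total bits/sec = 148332544 * 8 = 1186660352
Mbps = 1186660352 / 1e6 = 1186.66

1186.66 Mbps


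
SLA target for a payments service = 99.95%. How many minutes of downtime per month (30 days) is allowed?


Formula: allowed downtime = period * (100 - SLA) / 100
Period (month (30 days)) = 43200 minutes
Unavailability fraction = (100 - 99.95) / 100
Allowed downtime = 43200 * (100 - 99.95) / 100
Allowed downtime = 21.6 minutes

21.6 minutes


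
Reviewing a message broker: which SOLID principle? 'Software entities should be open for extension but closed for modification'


This describes the Open/Closed Principle (OCP)

Open/Closed Principle (OCP)


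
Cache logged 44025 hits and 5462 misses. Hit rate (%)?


Formula: hit rate = hits / (hits + misses) * 100
hit rate = 44025 / (44025 + 5462) * 100
hit rate = 44025 / 49487 * 100
hit rate = 88.96%

88.96%


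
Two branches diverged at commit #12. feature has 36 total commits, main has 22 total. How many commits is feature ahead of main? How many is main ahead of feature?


Common ancestor: commit #12
feature commits after divergence: 36 - 12 = 24
main commits after divergence: 22 - 12 = 10
feature is 24 commits ahead of main
main is 10 commits ahead of feature

feature ahead: 24, main ahead: 10


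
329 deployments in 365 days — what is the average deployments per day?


Formula: deployments per day = releases / days
= 329 / 365
= 0.901 deploys/day
(equivalently, 6.31 deploys/week)

0.901 deploys/day


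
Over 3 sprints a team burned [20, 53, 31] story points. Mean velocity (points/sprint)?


Formula: Avg velocity = Total points / Number of sprints
Points: [20, 53, 31]
Sum = 20 + 53 + 31 = 104
Avg velocity = 104 / 3 = 34.67 points/sprint

34.67 points/sprint


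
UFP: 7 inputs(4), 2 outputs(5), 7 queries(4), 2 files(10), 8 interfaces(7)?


UFP = EI*4 + EO*5 + EQ*4 + ILF*10 + EIF*7
UFP = 7*4 + 2*5 + 7*4 + 2*10 + 8*7
UFP = 28 + 10 + 28 + 20 + 56
UFP = 142

142


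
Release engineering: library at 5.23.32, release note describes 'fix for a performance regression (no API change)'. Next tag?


Current: 5.23.32
Change category: 'fix for a performance regression (no API change)' → patch bump
SemVer rule: patch bump → increment PATCH (MAJOR and MINOR unchanged)
New: 5.23.33

5.23.33


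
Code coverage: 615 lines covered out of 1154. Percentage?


Coverage = covered / total * 100
Coverage = 615 / 1154 * 100
Coverage = 53.29%

53.29%


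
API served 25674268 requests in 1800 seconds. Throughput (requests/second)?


Formula: throughput = requests / seconds
throughput = 25674268 / 1800
throughput = 14263.48 requests/second

14263.48 requests/second


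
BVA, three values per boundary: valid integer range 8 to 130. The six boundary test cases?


Range: [8, 130]
Boundaries: just below min, min, min+1, max-1, max, just above max
Values: [7, 8, 9, 129, 130, 131]

[7, 8, 9, 129, 130, 131]


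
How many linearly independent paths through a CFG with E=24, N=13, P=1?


Formula: V(G) = E - N + 2P
V(G) = 24 - 13 + 2*1
V(G) = 11 + 2
V(G) = 13

13


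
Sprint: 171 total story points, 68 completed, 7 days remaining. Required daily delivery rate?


Formula: Required rate = Remaining points / Days left
Remaining = 171 - 68 = 103 points
Required rate = 103 / 7 = 14.71 points/day

14.71 points/day


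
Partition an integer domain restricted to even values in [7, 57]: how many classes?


Constraint: even integers in [7, 57]
Class 1: x < 7 — out-of-range invalid
Class 2: x in [7,57] but odd — wrong type invalid
Class 3: x in [7,57] and even — valid
Class 4: x > 57 — out-of-range invalid
Total equivalence classes: 4

4 equivalence classes


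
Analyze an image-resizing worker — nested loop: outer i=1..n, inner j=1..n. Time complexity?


Reasoning: n iterations times n iterations
Complexity: O(n^2)

O(n^2)


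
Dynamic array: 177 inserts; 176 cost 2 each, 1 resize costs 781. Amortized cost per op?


Formula: Amortized cost = Total cost / Operations
Total cost = (176 * 2) + (1 * 781)
Total cost = 352 + 781 = 1133
Amortized = 1133 / 177 = 6.4011

6.4011


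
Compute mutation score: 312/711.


Mutation score = killed / total * 100
Mutation score = 312 / 711 * 100
Mutation score = 43.88%

43.88%


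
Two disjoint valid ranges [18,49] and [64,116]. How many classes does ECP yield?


Valid ranges: [18,49] and [64,116]
Class 1: x < 18 — invalid
Class 2: 18 ≤ x ≤ 49 — valid
Class 3: 49 < x < 64 — invalid (gap between ranges)
Class 4: 64 ≤ x ≤ 116 — valid
Class 5: x > 116 — invalid
Total equivalence classes: 5

5 equivalence classes


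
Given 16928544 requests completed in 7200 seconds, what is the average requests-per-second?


Formula: throughput = requests / seconds
throughput = 16928544 / 7200
throughput = 2351.19 requests/second

2351.19 requests/second


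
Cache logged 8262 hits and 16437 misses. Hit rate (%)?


Formula: hit rate = hits / (hits + misses) * 100
hit rate = 8262 / (8262 + 16437) * 100
hit rate = 8262 / 24699 * 100
hit rate = 33.45%

33.45%


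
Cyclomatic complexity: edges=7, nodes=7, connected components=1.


Formula: V(G) = E - N + 2P
V(G) = 7 - 7 + 2*1
V(G) = 0 + 2
V(G) = 2

2


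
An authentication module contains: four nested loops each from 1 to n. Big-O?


Reasoning: four levels of nesting
Complexity: O(n^4)

O(n^4)


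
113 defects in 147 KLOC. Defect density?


Defect density = defects / KLOC
Defect density = 113 / 147
Defect density = 0.769 defects/KLOC

0.769 defects/KLOC


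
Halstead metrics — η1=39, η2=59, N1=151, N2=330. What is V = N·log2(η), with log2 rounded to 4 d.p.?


Formula: V = N * log2(η), where N = N1 + N2 and η = η1 + η2
η = 39 + 59 = 98
N = 151 + 330 = 481
log2(98) ≈ 6.6147
V = 481 * 6.6147 = 3181.67

3181.67


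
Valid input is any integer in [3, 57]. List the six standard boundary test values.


Range: [3, 57]
Boundaries: just below min, min, min+1, max-1, max, just above max
Values: [2, 3, 4, 56, 57, 58]

[2, 3, 4, 56, 57, 58]


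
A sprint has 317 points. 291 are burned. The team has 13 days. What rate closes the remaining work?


Formula: Required rate = Remaining points / Days left
Remaining = 317 - 291 = 26 points
Required rate = 26 / 13 = 2.0 points/day

2.0 points/day


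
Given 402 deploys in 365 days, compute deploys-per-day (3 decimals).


Formula: deployments per day = releases / days
= 402 / 365
= 1.101 deploys/day
(equivalently, 7.71 deploys/week)

1.101 deploys/day


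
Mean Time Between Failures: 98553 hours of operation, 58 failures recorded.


Formula: MTBF = Total operating time / Number of failures
MTBF = 98553 / 58
MTBF = 1699.19 hours

1699.19 hours


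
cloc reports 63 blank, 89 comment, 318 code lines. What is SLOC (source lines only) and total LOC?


Total LOC = blank + comment + code
Total LOC = 63 + 89 + 318 = 470
SLOC (source only) = code = 318

Total LOC: 470, SLOC: 318


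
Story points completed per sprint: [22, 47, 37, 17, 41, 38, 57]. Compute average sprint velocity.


Formula: Avg velocity = Total points / Number of sprints
Points: [22, 47, 37, 17, 41, 38, 57]
Sum = 22 + 47 + 37 + 17 + 41 + 38 + 57 = 259
Avg velocity = 259 / 7 = 37.0 points/sprint

37.0 points/sprint


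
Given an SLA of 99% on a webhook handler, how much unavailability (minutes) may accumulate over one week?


Formula: allowed downtime = period * (100 - SLA) / 100
Period (week) = 10080 minutes
Unavailability fraction = (100 - 99.0) / 100
Allowed downtime = 10080 * (100 - 99.0) / 100
Allowed downtime = 100.8 minutes

100.8 minutes


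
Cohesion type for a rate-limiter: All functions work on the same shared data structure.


Reasoning: Functions share data
Type: Communicational cohesion

Communicational cohesion


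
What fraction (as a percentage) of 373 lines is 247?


Coverage = covered / total * 100
Coverage = 247 / 373 * 100
Coverage = 66.22%

66.22%


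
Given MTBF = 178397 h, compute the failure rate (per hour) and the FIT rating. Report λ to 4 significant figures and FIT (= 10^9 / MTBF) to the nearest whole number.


Formula: λ = 1 / MTBF; FIT = λ × 1e9 = 1e9 / MTBF
λ = 1 / 178397 ≈ 5.605e-06 failures/hour
FIT = 1e9 / 178397 ≈ 5605 failures per 1e9 hours (nearest whole number)

λ = 5.605e-06 /h, FIT = 5605


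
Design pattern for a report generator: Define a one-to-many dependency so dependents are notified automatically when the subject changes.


This matches the Observer pattern

Observer


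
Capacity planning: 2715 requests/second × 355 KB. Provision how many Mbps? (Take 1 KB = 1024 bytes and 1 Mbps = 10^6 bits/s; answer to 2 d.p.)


Formula: Mbps = payload_bytes * RPS * 8 / 1e6
Payload per request = 355 KB = 355 * 1024 = 363520 bytes
Total bytes/sec = 363520 * 2715 = 986956800
Total bits/sec = 986956800 * 8 = 7895654400
Mbps = 7895654400 / 1e6 = 7895.65

7895.65 Mbps
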